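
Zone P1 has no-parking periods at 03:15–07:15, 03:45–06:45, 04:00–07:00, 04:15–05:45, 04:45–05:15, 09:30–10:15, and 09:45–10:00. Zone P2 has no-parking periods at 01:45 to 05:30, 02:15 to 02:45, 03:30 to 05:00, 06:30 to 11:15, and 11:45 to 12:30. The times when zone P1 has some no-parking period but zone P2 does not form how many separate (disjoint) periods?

1

First set merges to 03:15-07:15, 09:30-10:15.
Second set merges to 01:45-05:30, 06:30-11:15, 11:45-12:30.
A \ B = 05:30-06:30.
That is 1 disjoint piece.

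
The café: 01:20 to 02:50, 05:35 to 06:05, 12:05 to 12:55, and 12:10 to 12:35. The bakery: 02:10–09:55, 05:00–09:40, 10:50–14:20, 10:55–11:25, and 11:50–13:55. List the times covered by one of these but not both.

01:20–02:10, 02:50–05:35, 06:05–09:55, 10:50–12:05, 12:55–14:20

Merge the first list: 01:20–02:50, 05:35–06:05, 12:05–12:55.
Merge the second list: 02:10–09:55, 10:50–14:20.
A \ B = 01:20–02:10.
B \ A = 02:50–05:35, 06:05–09:55, 10:50–12:05, 12:55–14:20.
Union of the two gives the symmetric difference.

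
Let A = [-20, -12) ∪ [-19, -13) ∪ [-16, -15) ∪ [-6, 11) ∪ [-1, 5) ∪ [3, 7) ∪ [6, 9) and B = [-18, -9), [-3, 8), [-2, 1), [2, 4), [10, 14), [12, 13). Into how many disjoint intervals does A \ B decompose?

A, merged: [-20, -12), [-6, 11).
B, merged: [-18, -9), [-3, 8), [10, 14).
A \ B = [-20, -18), [-6, -3), [8, 10).
That is 3 disjoint pieces.

3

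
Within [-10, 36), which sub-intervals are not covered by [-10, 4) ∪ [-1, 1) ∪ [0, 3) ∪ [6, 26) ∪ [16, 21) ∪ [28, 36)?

The merged coverage is [-10, 4), [6, 26), [28, 36).
Gaps within [-10, 36): [4, 6), [26, 28).

[4, 6) ∪ [26, 28)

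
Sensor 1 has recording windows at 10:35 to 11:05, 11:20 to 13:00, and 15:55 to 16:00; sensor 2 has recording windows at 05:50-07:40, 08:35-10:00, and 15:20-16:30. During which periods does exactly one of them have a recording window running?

A but not B: 10:35-11:05, 11:20-13:00.
B but not A: 05:50-07:40, 08:35-10:00, 15:20-15:55, 16:00-16:30.
Combining gives A △ B.

05:50-07:40, 08:35-10:00, 10:35-11:05, 11:20-13:00, 15:20-15:55, 16:00-16:30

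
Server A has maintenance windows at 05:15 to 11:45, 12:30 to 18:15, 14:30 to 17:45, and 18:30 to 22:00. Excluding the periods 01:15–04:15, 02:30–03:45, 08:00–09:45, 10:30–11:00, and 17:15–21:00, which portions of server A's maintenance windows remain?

05:15–08:00, 09:45–10:30, 11:00–11:45, 12:30–17:15, 21:00–22:00

Merge the first list: 05:15–11:45, 12:30–18:15, 18:30–22:00.
Merge the second list: 01:15–04:15, 08:00–09:45, 10:30–11:00, 17:15–21:00.
05:15–11:45 minus B → 05:15–08:00, 09:45–10:30, 11:00–11:45.
12:30–18:15 minus B → 12:30–17:15.
18:30–22:00 minus B → 21:00–22:00.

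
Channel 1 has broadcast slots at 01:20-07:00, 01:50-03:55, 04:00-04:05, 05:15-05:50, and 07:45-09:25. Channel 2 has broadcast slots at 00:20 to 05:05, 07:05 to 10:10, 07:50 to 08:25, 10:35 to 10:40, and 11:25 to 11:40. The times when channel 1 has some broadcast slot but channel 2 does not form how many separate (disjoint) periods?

1

Merge the first list: 01:20–07:00, 07:45–09:25.
Merge the second list: 00:20–05:05, 07:05–10:10, 10:35–10:40, 11:25–11:40.
A \ B = 05:05–07:00.
That is 1 disjoint piece.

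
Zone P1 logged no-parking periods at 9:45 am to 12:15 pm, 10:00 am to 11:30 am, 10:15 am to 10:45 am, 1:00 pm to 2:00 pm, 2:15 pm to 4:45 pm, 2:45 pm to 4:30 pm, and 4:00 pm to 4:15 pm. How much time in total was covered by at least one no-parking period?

6 h

Merged: 9:45 am-12:15 pm, 1:00 pm-2:00 pm, 2:15 pm-4:45 pm.
Lengths: 2 h 30 min + 1 h + 2 h 30 min = 6 h.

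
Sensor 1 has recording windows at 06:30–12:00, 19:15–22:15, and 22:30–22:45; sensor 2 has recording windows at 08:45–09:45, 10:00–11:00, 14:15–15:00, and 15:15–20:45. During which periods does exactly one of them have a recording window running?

06:30–08:45, 09:45–10:00, 11:00–12:00, 14:15–15:00, 15:15–19:15, 20:45–22:15, 22:30–22:45

A \ B = 06:30–08:45, 09:45–10:00, 11:00–12:00, 20:45–22:15, 22:30–22:45.
B \ A = 14:15–15:00, 15:15–19:15.
Union of the two gives the symmetric difference.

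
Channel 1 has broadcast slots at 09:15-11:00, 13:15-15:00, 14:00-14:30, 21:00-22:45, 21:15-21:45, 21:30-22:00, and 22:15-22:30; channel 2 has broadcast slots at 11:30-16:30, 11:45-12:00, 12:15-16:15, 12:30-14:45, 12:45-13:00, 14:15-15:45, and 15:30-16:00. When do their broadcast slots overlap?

First set merges to 09:15–11:00, 13:15–15:00, 21:00–22:45.
Second set merges to 11:30–16:30.
09:15–11:00 meets no B interval.
13:15–15:00 ∩ B → 13:15–15:00.
21:00–22:45 meets no B interval.

13:15–15:00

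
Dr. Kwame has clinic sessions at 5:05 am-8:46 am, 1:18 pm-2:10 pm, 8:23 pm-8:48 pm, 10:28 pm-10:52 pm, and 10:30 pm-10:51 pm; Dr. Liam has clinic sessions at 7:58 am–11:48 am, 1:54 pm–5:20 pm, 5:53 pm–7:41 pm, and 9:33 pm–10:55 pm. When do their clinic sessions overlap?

7:58 am–8:46 am, 1:54 pm–2:10 pm, 10:28 pm–10:52 pm

Merge the first list: 5:05 am–8:46 am, 1:18 pm–2:10 pm, 8:23 pm–8:48 pm, 10:28 pm–10:52 pm.
5:05 am–8:46 am overlaps B on 7:58 am–8:46 am.
1:18 pm–2:10 pm overlaps B on 1:54 pm–2:10 pm.
8:23 pm–8:48 pm falls entirely outside B.
10:28 pm–10:52 pm overlaps B on 10:28 pm–10:52 pm.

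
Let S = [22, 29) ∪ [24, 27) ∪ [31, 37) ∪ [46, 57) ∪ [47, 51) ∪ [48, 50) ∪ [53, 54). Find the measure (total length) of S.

24

Merged: [22, 29), [31, 37), [46, 57).
Lengths: 7 + 6 + 11 = 24.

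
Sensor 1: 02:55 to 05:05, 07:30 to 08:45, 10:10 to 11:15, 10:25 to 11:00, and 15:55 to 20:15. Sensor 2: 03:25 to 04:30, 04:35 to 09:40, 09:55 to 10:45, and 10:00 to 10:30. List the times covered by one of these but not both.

A, merged: 02:55–05:05, 07:30–08:45, 10:10–11:15, 15:55–20:15.
B, merged: 03:25–04:30, 04:35–09:40, 09:55–10:45.
A but not B: 02:55–03:25, 04:30–04:35, 10:45–11:15, 15:55–20:15.
B but not A: 05:05–07:30, 08:45–09:40, 09:55–10:10.
Combining gives A △ B.

02:55–03:25, 04:30–04:35, 05:05–07:30, 08:45–09:40, 09:55–10:10, 10:45–11:15, 15:55–20:15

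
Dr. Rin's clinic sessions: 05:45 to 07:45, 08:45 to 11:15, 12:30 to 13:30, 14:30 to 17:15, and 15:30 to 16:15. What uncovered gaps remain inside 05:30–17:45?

05:30–05:45, 07:45–08:45, 11:15–12:30, 13:30–14:30, 17:15–17:45

After merging, the occupied span is 05:45–07:45, 08:45–11:15, 12:30–13:30, 14:30–17:15.
Complement within 05:30–17:45: 05:30–05:45, 07:45–08:45, 11:15–12:30, 13:30–14:30, 17:15–17:45.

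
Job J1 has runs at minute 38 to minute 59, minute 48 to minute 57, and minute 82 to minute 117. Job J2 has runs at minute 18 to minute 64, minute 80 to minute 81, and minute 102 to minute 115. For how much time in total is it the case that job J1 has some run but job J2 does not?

First set merges to minute 38 to minute 59, minute 82 to minute 117.
A \ B = minute 82 to minute 102, minute 115 to minute 117.
Total: 20 minutes + 2 minutes = 22 minutes.

22 minutes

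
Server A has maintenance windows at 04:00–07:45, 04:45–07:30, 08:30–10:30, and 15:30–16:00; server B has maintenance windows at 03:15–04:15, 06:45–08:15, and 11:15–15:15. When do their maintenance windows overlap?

Merge the first list: 04:00–07:45, 08:30–10:30, 15:30–16:00.
04:00–07:45 ∩ B → 04:00–04:15, 06:45–07:45.
08:30–10:30 meets no B interval.
15:30–16:00 meets no B interval.

04:00–04:15, 06:45–07:45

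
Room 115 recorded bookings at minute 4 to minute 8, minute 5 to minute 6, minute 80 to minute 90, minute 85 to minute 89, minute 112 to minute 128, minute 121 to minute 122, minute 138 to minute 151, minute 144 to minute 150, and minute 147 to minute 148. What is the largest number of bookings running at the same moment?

Walk the sorted start/end points keeping a running depth.
The depth first hits 3 at minute 147.

3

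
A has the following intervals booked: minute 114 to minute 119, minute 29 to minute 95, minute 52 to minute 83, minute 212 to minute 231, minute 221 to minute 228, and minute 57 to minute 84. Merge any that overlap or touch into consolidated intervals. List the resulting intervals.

Sort by start: minute 29 to minute 95, minute 52 to minute 83, minute 57 to minute 84, minute 114 to minute 119, minute 212 to minute 231, minute 221 to minute 228.
minute 52 to minute 83 overlaps/touches minute 29 to minute 95 → extend to minute 29 to minute 95.
minute 57 to minute 84 overlaps/touches minute 29 to minute 95 → extend to minute 29 to minute 95.
minute 114 to minute 119 is disjoint → start new block.
minute 212 to minute 231 is disjoint → start new block.
minute 221 to minute 228 overlaps/touches minute 212 to minute 231 → extend to minute 212 to minute 231.

minute 29 to minute 95, minute 114 to minute 119, minute 212 to minute 231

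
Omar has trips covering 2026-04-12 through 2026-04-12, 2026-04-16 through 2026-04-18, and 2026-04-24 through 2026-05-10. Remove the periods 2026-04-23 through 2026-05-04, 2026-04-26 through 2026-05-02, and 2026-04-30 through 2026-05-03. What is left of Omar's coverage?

B, merged: 2026-04-23 through 2026-05-04.
2026-04-12 through 2026-04-12 is untouched.
2026-04-16 through 2026-04-18 is untouched.
2026-04-24 through 2026-05-10 with B removed leaves 2026-05-05 through 2026-05-10.

2026-04-12 through 2026-04-12, 2026-04-16 through 2026-04-18, 2026-05-05 through 2026-05-10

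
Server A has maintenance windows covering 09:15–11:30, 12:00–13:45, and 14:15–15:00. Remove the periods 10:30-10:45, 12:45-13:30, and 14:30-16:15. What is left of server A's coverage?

09:15–11:30 with B removed leaves 09:15–10:30, 10:45–11:30.
12:00–13:45 with B removed leaves 12:00–12:45, 13:30–13:45.
14:15–15:00 with B removed leaves 14:15–14:30.

09:15–10:30, 10:45–11:30, 12:00–12:45, 13:30–13:45, 14:15–14:30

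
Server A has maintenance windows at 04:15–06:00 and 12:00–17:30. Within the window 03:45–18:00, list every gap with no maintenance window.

After merging, the occupied span is 04:15–06:00, 12:00–17:30.
Uncovered inside 03:45–18:00: 03:45–04:15, 06:00–12:00, 17:30–18:00.

03:45–04:15, 06:00–12:00, 17:30–18:00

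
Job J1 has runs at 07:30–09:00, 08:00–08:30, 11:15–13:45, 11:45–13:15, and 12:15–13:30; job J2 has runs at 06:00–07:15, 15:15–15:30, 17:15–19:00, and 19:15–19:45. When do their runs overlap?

First set merges to 07:30-09:00, 11:15-13:45.
07:30-09:00 meets no B interval.
11:15-13:45 meets no B interval.
No overlap.

none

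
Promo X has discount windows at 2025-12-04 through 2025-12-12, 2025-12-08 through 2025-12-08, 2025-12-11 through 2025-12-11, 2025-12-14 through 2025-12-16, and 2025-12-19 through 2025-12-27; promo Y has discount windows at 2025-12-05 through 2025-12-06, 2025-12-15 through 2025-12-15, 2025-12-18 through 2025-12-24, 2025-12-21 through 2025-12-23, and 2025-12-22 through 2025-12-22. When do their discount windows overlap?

A, merged: 2025-12-04 through 2025-12-12, 2025-12-14 through 2025-12-16, 2025-12-19 through 2025-12-27.
B, merged: 2025-12-05 through 2025-12-06, 2025-12-15 through 2025-12-15, 2025-12-18 through 2025-12-24.
2025-12-04 through 2025-12-12 meets the second set on 2025-12-05 through 2025-12-06.
2025-12-14 through 2025-12-16 meets the second set on 2025-12-15 through 2025-12-15.
2025-12-19 through 2025-12-27 meets the second set on 2025-12-19 through 2025-12-24.

2025-12-05 through 2025-12-06, 2025-12-15 through 2025-12-15, 2025-12-19 through 2025-12-24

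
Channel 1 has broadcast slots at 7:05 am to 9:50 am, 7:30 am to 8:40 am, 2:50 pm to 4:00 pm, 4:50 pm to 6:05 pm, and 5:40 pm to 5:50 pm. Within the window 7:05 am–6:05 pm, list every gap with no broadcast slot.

9:50 am–2:50 pm, 4:00 pm–4:50 pm

After merging, the occupied span is 7:05 am–9:50 am, 2:50 pm–4:00 pm, 4:50 pm–6:05 pm.
Gaps within 7:05 am–6:05 pm: 9:50 am–2:50 pm, 4:00 pm–4:50 pm.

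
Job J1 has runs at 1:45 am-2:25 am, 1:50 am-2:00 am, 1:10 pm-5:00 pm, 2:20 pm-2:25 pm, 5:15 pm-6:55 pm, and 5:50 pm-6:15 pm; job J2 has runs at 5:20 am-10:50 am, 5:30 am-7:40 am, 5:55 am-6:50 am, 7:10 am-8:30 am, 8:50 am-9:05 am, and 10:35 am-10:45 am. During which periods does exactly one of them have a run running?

Merge the first list: 1:45 am–2:25 am, 1:10 pm–5:00 pm, 5:15 pm–6:55 pm.
Merge the second list: 5:20 am–10:50 am.
A \ B = 1:45 am–2:25 am, 1:10 pm–5:00 pm, 5:15 pm–6:55 pm.
B \ A = 5:20 am–10:50 am.
Union of the two gives the symmetric difference.

1:45 am–2:25 am, 5:20 am–10:50 am, 1:10 pm–5:00 pm, 5:15 pm–6:55 pm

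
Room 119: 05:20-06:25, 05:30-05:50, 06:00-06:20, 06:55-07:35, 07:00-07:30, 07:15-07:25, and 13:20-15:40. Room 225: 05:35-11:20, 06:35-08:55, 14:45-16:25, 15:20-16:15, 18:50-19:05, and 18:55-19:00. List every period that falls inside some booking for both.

A, merged: 05:20–06:25, 06:55–07:35, 13:20–15:40.
B, merged: 05:35–11:20, 14:45–16:25, 18:50–19:05.
05:20–06:25 overlaps B on 05:35–06:25.
06:55–07:35 overlaps B on 06:55–07:35.
13:20–15:40 overlaps B on 14:45–15:40.

05:35–06:25, 06:55–07:35, 14:45–15:40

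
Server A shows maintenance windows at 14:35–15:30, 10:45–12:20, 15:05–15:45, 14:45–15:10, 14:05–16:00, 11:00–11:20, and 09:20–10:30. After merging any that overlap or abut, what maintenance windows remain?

Sort by start: 09:20-10:30, 10:45-12:20, 11:00-11:20, 14:05-16:00, 14:35-15:30, 14:45-15:10, 15:05-15:45.
10:45-12:20 is disjoint → start new block.
11:00-11:20 overlaps/touches 10:45-12:20 → extend to 10:45-12:20.
14:05-16:00 is disjoint → start new block.
14:35-15:30 overlaps/touches 14:05-16:00 → extend to 14:05-16:00.
14:45-15:10 overlaps/touches 14:05-16:00 → extend to 14:05-16:00.
15:05-15:45 overlaps/touches 14:05-16:00 → extend to 14:05-16:00.

09:20-10:30, 10:45-12:20, 14:05-16:00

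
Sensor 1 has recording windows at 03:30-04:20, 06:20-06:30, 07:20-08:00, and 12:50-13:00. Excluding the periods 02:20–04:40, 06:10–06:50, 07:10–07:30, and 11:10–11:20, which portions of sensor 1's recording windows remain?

07:30-08:00, 12:50-13:00

03:30-04:20 lies entirely inside B → drops out.
06:20-06:30 lies entirely inside B → drops out.
07:20-08:00 with B removed leaves 07:30-08:00.
12:50-13:00 is untouched.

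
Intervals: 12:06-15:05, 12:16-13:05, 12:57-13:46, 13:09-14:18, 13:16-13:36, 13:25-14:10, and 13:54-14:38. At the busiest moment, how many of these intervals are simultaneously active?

Sweep endpoints in order; track running count of active intervals.
Peak of 5 reached at 13:25.

5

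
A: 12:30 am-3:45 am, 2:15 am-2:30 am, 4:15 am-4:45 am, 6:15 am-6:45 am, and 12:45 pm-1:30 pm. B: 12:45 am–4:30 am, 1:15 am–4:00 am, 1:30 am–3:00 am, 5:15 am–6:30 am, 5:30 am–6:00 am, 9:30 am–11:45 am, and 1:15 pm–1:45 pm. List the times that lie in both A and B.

12:45 am–3:45 am, 4:15 am–4:30 am, 6:15 am–6:30 am, 1:15 pm–1:30 pm

A, merged: 12:30 am–3:45 am, 4:15 am–4:45 am, 6:15 am–6:45 am, 12:45 pm–1:30 pm.
B, merged: 12:45 am–4:30 am, 5:15 am–6:30 am, 9:30 am–11:45 am, 1:15 pm–1:45 pm.
12:30 am–3:45 am ∩ B → 12:45 am–3:45 am.
4:15 am–4:45 am ∩ B → 4:15 am–4:30 am.
6:15 am–6:45 am ∩ B → 6:15 am–6:30 am.
12:45 pm–1:30 pm ∩ B → 1:15 pm–1:30 pm.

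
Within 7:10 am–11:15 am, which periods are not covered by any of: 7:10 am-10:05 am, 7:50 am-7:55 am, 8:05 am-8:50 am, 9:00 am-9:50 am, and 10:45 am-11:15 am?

10:05 am-10:45 am

Covered (merged): 7:10 am-10:05 am, 10:45 am-11:15 am.
Uncovered inside 7:10 am-11:15 am: 10:05 am-10:45 am.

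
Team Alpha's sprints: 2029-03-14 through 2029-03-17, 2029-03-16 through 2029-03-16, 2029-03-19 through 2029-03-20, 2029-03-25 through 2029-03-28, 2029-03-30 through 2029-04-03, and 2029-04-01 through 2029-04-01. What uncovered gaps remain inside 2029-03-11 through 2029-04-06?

2029-03-11 through 2029-03-13, 2029-03-18 through 2029-03-18, 2029-03-21 through 2029-03-24, 2029-03-29 through 2029-03-29, 2029-04-04 through 2029-04-06

Covered (merged): 2029-03-14 through 2029-03-17, 2029-03-19 through 2029-03-20, 2029-03-25 through 2029-03-28, 2029-03-30 through 2029-04-03.
Uncovered inside 2029-03-11 through 2029-04-06: 2029-03-11 through 2029-03-13, 2029-03-18 through 2029-03-18, 2029-03-21 through 2029-03-24, 2029-03-29 through 2029-03-29, 2029-04-04 through 2029-04-06.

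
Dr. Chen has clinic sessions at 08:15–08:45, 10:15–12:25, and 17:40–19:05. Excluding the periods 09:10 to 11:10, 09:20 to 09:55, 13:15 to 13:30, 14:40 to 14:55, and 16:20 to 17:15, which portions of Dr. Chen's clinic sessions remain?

08:15–08:45, 11:10–12:25, 17:40–19:05

B, merged: 09:10–11:10, 13:15–13:30, 14:40–14:55, 16:20–17:15.
08:15–08:45 is untouched.
10:15–12:25 with B removed leaves 11:10–12:25.
17:40–19:05 is untouched.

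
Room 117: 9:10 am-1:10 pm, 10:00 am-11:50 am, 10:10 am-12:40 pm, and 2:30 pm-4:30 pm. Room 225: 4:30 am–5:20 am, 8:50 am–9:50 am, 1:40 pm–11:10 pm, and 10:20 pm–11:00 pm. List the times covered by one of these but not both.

4:30 am-5:20 am, 8:50 am-9:10 am, 9:50 am-1:10 pm, 1:40 pm-2:30 pm, 4:30 pm-11:10 pm

Merge the first list: 9:10 am-1:10 pm, 2:30 pm-4:30 pm.
Merge the second list: 4:30 am-5:20 am, 8:50 am-9:50 am, 1:40 pm-11:10 pm.
Only in the first: 9:50 am-1:10 pm.
Only in the second: 4:30 am-5:20 am, 8:50 am-9:10 am, 1:40 pm-2:30 pm, 4:30 pm-11:10 pm.
Together these are the periods covered by exactly one.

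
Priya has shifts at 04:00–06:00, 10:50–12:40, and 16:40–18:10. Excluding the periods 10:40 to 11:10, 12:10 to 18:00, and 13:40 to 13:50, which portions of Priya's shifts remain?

04:00–06:00, 11:10–12:10, 18:00–18:10

Merge the second list: 10:40–11:10, 12:10–18:00.
04:00–06:00 is untouched.
10:50–12:40 with B removed leaves 11:10–12:10.
16:40–18:10 with B removed leaves 18:00–18:10.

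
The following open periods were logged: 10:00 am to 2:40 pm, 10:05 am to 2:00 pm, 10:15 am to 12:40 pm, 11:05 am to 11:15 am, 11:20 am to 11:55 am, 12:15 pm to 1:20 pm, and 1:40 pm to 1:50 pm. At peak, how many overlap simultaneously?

Sweep endpoints in order; track running count of active intervals.
Peak of 4 reached at 11:05 am.

4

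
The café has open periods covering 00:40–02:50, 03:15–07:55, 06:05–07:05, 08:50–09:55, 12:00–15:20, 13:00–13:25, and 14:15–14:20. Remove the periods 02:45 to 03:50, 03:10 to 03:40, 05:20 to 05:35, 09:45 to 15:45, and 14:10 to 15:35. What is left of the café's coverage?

A, merged: 00:40–02:50, 03:15–07:55, 08:50–09:55, 12:00–15:20.
B, merged: 02:45–03:50, 05:20–05:35, 09:45–15:45.
00:40–02:50 with B removed leaves 00:40–02:45.
03:15–07:55 with B removed leaves 03:50–05:20, 05:35–07:55.
08:50–09:55 with B removed leaves 08:50–09:45.
12:00–15:20 lies entirely inside B → drops out.

00:40–02:45, 03:50–05:20, 05:35–07:55, 08:50–09:45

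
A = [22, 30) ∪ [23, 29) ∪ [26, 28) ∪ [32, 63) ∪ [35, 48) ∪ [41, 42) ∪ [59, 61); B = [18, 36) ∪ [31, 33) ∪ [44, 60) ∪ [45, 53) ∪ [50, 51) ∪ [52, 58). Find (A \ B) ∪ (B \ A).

A, merged: [22, 30), [32, 63).
B, merged: [18, 36), [44, 60).
A but not B: [36, 44), [60, 63).
B but not A: [18, 22), [30, 32).
Combining gives A △ B.

[18, 22) ∪ [30, 32) ∪ [36, 44) ∪ [60, 63)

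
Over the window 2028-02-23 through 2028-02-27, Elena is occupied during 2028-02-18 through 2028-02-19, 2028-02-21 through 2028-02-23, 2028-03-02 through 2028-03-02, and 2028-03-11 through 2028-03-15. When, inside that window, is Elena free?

2028-02-24 through 2028-02-27

Covered (merged): 2028-02-18 through 2028-02-19, 2028-02-21 through 2028-02-23, 2028-03-02 through 2028-03-02, 2028-03-11 through 2028-03-15.
Uncovered inside 2028-02-23 through 2028-02-27: 2028-02-24 through 2028-02-27.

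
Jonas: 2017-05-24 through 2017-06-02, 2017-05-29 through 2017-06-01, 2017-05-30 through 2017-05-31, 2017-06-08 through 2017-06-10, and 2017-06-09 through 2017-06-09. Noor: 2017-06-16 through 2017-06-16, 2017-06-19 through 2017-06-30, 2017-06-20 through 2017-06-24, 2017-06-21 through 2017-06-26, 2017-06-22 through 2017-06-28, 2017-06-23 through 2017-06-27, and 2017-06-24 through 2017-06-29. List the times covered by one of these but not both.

2017-05-24 through 2017-06-02, 2017-06-08 through 2017-06-10, 2017-06-16 through 2017-06-16, 2017-06-19 through 2017-06-30

First set merges to 2017-05-24 through 2017-06-02, 2017-06-08 through 2017-06-10.
Second set merges to 2017-06-16 through 2017-06-16, 2017-06-19 through 2017-06-30.
A \ B = 2017-05-24 through 2017-06-02, 2017-06-08 through 2017-06-10.
B \ A = 2017-06-16 through 2017-06-16, 2017-06-19 through 2017-06-30.
Union of the two gives the symmetric difference.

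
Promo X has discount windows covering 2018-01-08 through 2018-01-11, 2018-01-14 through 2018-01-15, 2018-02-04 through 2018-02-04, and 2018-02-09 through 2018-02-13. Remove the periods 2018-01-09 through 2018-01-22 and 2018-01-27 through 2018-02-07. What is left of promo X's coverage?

2018-01-08 through 2018-01-08, 2018-02-09 through 2018-02-13

2018-01-08 through 2018-01-11 with B removed leaves 2018-01-08 through 2018-01-08.
2018-01-14 through 2018-01-15 lies entirely inside B → drops out.
2018-02-04 through 2018-02-04 lies entirely inside B → drops out.
2018-02-09 through 2018-02-13 is untouched.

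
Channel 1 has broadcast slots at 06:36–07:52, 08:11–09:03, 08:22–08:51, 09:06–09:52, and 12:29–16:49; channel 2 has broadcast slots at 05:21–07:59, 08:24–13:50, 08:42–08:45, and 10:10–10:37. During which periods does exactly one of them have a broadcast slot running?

Merge the first list: 06:36–07:52, 08:11–09:03, 09:06–09:52, 12:29–16:49.
Merge the second list: 05:21–07:59, 08:24–13:50.
A \ B = 08:11–08:24, 13:50–16:49.
B \ A = 05:21–06:36, 07:52–07:59, 09:03–09:06, 09:52–12:29.
Union of the two gives the symmetric difference.

05:21–06:36, 07:52–07:59, 08:11–08:24, 09:03–09:06, 09:52–12:29, 13:50–16:49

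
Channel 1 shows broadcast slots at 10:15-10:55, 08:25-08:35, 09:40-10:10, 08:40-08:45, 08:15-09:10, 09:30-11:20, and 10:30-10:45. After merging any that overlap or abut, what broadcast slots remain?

Sort by start: 08:15–09:10, 08:25–08:35, 08:40–08:45, 09:30–11:20, 09:40–10:10, 10:15–10:55, 10:30–10:45.
08:25–08:35 overlaps/touches 08:15–09:10 → extend to 08:15–09:10.
08:40–08:45 overlaps/touches 08:15–09:10 → extend to 08:15–09:10.
09:30–11:20 is disjoint → start new block.
09:40–10:10 overlaps/touches 09:30–11:20 → extend to 09:30–11:20.
10:15–10:55 overlaps/touches 09:30–11:20 → extend to 09:30–11:20.
10:30–10:45 overlaps/touches 09:30–11:20 → extend to 09:30–11:20.

08:15–09:10, 09:30–11:20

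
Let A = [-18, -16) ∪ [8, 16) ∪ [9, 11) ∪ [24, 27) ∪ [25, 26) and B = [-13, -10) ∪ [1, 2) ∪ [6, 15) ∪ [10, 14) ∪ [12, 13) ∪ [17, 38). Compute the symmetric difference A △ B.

First set merges to [-18, -16), [8, 16), [24, 27).
Second set merges to [-13, -10), [1, 2), [6, 15), [17, 38).
A \ B = [-18, -16), [15, 16).
B \ A = [-13, -10), [1, 2), [6, 8), [17, 24), [27, 38).
Union of the two gives the symmetric difference.

[-18, -16) ∪ [-13, -10) ∪ [1, 2) ∪ [6, 8) ∪ [15, 16) ∪ [17, 24) ∪ [27, 38)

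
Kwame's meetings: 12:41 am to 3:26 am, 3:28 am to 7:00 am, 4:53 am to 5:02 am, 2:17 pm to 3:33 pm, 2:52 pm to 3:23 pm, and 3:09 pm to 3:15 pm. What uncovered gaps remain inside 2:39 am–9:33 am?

Covered (merged): 12:41 am–3:26 am, 3:28 am–7:00 am, 2:17 pm–3:33 pm.
Complement within 2:39 am–9:33 am: 3:26 am–3:28 am, 7:00 am–9:33 am.

3:26 am–3:28 am, 7:00 am–9:33 am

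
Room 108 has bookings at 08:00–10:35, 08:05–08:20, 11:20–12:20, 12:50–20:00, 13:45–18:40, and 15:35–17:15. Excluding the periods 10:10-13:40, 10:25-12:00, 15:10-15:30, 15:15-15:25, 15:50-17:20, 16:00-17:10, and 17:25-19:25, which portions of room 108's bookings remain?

08:00–10:10, 13:40–15:10, 15:30–15:50, 17:20–17:25, 19:25–20:00

First set merges to 08:00–10:35, 11:20–12:20, 12:50–20:00.
Second set merges to 10:10–13:40, 15:10–15:30, 15:50–17:20, 17:25–19:25.
08:00–10:35 with B removed leaves 08:00–10:10.
11:20–12:20 lies entirely inside B → drops out.
12:50–20:00 with B removed leaves 13:40–15:10, 15:30–15:50, 17:20–17:25, 19:25–20:00.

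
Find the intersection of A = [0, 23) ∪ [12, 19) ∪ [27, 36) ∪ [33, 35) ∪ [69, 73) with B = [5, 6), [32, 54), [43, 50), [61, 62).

[5, 6) ∪ [32, 36)

First set merges to [0, 23), [27, 36), [69, 73).
Second set merges to [5, 6), [32, 54), [61, 62).
[0, 23) ∩ B → [5, 6).
[27, 36) ∩ B → [32, 36).
[69, 73) meets no B interval.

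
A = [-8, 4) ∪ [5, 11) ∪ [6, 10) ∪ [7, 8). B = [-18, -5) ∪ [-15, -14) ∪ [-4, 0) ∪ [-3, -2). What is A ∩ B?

[-8, -5) ∪ [-4, 0)

First set merges to [-8, 4), [5, 11).
Second set merges to [-18, -5), [-4, 0).
[-8, 4) overlaps B on [-8, -5), [-4, 0).
[5, 11) falls entirely outside B.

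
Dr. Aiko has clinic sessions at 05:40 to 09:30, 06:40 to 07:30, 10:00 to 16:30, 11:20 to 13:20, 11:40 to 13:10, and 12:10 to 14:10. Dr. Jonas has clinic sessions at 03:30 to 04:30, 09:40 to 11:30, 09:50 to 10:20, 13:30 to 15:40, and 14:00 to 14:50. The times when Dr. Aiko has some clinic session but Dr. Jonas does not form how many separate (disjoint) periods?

Merge the first list: 05:40–09:30, 10:00–16:30.
Merge the second list: 03:30–04:30, 09:40–11:30, 13:30–15:40.
A \ B = 05:40–09:30, 11:30–13:30, 15:40–16:30.
That is 3 disjoint pieces.

3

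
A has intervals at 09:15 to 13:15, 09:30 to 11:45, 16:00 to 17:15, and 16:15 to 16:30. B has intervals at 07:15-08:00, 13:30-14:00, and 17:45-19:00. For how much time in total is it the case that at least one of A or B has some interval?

7 h 45 min

A, merged: 09:15-13:15, 16:00-17:15.
A ∪ B = 07:15-08:00, 09:15-13:15, 13:30-14:00, 16:00-17:15, 17:45-19:00.
Total: 45 min + 4 h + 30 min + 1 h 15 min + 1 h 15 min = 7 h 45 min.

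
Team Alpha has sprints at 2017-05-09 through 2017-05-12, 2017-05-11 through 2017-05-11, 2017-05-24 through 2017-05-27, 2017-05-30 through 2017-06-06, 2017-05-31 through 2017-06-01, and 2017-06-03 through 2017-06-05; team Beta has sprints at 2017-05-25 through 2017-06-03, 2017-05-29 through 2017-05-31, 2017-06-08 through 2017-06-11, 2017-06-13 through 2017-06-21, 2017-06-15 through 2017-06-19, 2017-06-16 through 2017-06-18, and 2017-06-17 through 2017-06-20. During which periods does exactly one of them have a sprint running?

2017-05-09 through 2017-05-12, 2017-05-24 through 2017-05-24, 2017-05-28 through 2017-05-29, 2017-06-04 through 2017-06-06, 2017-06-08 through 2017-06-11, 2017-06-13 through 2017-06-21

First set merges to 2017-05-09 through 2017-05-12, 2017-05-24 through 2017-05-27, 2017-05-30 through 2017-06-06.
Second set merges to 2017-05-25 through 2017-06-03, 2017-06-08 through 2017-06-11, 2017-06-13 through 2017-06-21.
A \ B = 2017-05-09 through 2017-05-12, 2017-05-24 through 2017-05-24, 2017-06-04 through 2017-06-06.
B \ A = 2017-05-28 through 2017-05-29, 2017-06-08 through 2017-06-11, 2017-06-13 through 2017-06-21.
Union of the two gives the symmetric difference.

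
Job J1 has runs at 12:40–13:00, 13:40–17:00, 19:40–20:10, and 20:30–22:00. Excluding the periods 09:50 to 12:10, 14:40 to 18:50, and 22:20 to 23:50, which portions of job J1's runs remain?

12:40-13:00, 13:40-14:40, 19:40-20:10, 20:30-22:00

12:40-13:00: nothing removed.
13:40-17:00 \ B = 13:40-14:40.
19:40-20:10: nothing removed.
20:30-22:00: nothing removed.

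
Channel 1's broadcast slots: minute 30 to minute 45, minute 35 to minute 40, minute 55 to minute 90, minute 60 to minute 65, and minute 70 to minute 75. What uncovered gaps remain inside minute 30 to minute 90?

After merging, the occupied span is minute 30 to minute 45, minute 55 to minute 90.
Uncovered inside minute 30 to minute 90: minute 45 to minute 55.

minute 45 to minute 55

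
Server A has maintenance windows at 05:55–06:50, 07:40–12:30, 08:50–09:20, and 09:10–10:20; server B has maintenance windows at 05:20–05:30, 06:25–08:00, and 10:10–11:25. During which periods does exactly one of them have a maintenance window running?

A, merged: 05:55–06:50, 07:40–12:30.
A \ B = 05:55–06:25, 08:00–10:10, 11:25–12:30.
B \ A = 05:20–05:30, 06:50–07:40.
Union of the two gives the symmetric difference.

05:20–05:30, 05:55–06:25, 06:50–07:40, 08:00–10:10, 11:25–12:30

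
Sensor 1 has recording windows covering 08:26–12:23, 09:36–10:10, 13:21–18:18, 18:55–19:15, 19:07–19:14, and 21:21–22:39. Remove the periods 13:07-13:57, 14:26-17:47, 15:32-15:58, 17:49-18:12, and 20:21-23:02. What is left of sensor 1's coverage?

08:26–12:23, 13:57–14:26, 17:47–17:49, 18:12–18:18, 18:55–19:15

First set merges to 08:26–12:23, 13:21–18:18, 18:55–19:15, 21:21–22:39.
Second set merges to 13:07–13:57, 14:26–17:47, 17:49–18:12, 20:21–23:02.
08:26–12:23: nothing removed.
13:21–18:18 \ B = 13:57–14:26, 17:47–17:49, 18:12–18:18.
18:55–19:15: nothing removed.
21:21–22:39: entirely removed.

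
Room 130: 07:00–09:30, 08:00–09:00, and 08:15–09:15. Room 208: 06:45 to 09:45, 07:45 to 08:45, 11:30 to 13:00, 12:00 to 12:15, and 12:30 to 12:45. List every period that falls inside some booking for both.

07:00–09:30

First set merges to 07:00–09:30.
Second set merges to 06:45–09:45, 11:30–13:00.
07:00–09:30 ∩ B → 07:00–09:30.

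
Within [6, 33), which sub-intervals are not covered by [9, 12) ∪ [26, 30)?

[6, 9) ∪ [12, 26) ∪ [30, 33)

After merging, the occupied span is [9, 12), [26, 30).
Gaps within [6, 33): [6, 9), [12, 26), [30, 33).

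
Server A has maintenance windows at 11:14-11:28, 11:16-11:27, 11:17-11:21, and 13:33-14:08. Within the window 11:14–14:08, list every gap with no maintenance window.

11:28–13:33

After merging, the occupied span is 11:14–11:28, 13:33–14:08.
Gaps within 11:14–14:08: 11:28–13:33.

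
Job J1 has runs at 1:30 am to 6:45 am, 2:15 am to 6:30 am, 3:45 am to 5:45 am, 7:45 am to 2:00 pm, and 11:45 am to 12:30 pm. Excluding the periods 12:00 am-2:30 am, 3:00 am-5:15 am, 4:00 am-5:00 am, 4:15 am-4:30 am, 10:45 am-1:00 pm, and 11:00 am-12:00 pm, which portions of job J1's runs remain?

2:30 am–3:00 am, 5:15 am–6:45 am, 7:45 am–10:45 am, 1:00 pm–2:00 pm

First set merges to 1:30 am–6:45 am, 7:45 am–2:00 pm.
Second set merges to 12:00 am–2:30 am, 3:00 am–5:15 am, 10:45 am–1:00 pm.
1:30 am–6:45 am \ B = 2:30 am–3:00 am, 5:15 am–6:45 am.
7:45 am–2:00 pm \ B = 7:45 am–10:45 am, 1:00 pm–2:00 pm.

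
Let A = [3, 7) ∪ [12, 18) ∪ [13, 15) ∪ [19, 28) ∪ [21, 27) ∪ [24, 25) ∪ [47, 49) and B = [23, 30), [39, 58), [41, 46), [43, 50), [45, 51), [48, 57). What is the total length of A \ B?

14

A, merged: [3, 7), [12, 18), [19, 28), [47, 49).
B, merged: [23, 30), [39, 58).
A \ B = [3, 7), [12, 18), [19, 23).
Total: 4 + 6 + 4 = 14.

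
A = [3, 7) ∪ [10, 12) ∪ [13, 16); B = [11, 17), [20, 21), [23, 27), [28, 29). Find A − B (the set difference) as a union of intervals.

[3, 7) ∪ [10, 11)

[3, 7): nothing removed.
[10, 12) \ B = [10, 11).
[13, 16): entirely removed.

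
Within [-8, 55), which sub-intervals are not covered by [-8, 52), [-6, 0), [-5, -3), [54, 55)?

The merged coverage is [-8, 52), [54, 55).
Gaps within [-8, 55): [52, 54).

[52, 54)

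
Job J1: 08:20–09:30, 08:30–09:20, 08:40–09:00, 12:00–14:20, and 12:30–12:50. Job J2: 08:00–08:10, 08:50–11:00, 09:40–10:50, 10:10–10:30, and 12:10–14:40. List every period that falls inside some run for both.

08:50–09:30, 12:10–14:20

Merge the first list: 08:20–09:30, 12:00–14:20.
Merge the second list: 08:00–08:10, 08:50–11:00, 12:10–14:40.
08:20–09:30 overlaps B on 08:50–09:30.
12:00–14:20 overlaps B on 12:10–14:20.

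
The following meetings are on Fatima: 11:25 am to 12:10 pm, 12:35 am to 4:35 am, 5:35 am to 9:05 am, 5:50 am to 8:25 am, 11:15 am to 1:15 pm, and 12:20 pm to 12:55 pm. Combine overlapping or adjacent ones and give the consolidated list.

Sort by start: 12:35 am–4:35 am, 5:35 am–9:05 am, 5:50 am–8:25 am, 11:15 am–1:15 pm, 11:25 am–12:10 pm, 12:20 pm–12:55 pm.
5:35 am–9:05 am is disjoint → start new block.
5:50 am–8:25 am overlaps/touches 5:35 am–9:05 am → extend to 5:35 am–9:05 am.
11:15 am–1:15 pm is disjoint → start new block.
11:25 am–12:10 pm overlaps/touches 11:15 am–1:15 pm → extend to 11:15 am–1:15 pm.
12:20 pm–12:55 pm overlaps/touches 11:15 am–1:15 pm → extend to 11:15 am–1:15 pm.

12:35 am–4:35 am, 5:35 am–9:05 am, 11:15 am–1:15 pm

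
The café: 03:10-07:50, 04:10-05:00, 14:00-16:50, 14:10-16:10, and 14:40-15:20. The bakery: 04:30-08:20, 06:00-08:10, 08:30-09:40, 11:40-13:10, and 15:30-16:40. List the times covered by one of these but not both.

Merge the first list: 03:10–07:50, 14:00–16:50.
Merge the second list: 04:30–08:20, 08:30–09:40, 11:40–13:10, 15:30–16:40.
Only in the first: 03:10–04:30, 14:00–15:30, 16:40–16:50.
Only in the second: 07:50–08:20, 08:30–09:40, 11:40–13:10.
Together these are the periods covered by exactly one.

03:10–04:30, 07:50–08:20, 08:30–09:40, 11:40–13:10, 14:00–15:30, 16:40–16:50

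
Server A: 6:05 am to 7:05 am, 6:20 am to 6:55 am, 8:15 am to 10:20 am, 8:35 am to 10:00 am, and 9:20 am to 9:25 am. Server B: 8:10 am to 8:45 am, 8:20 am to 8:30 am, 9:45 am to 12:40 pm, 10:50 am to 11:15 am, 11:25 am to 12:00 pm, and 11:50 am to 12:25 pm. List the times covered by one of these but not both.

6:05 am-7:05 am, 8:10 am-8:15 am, 8:45 am-9:45 am, 10:20 am-12:40 pm

A, merged: 6:05 am-7:05 am, 8:15 am-10:20 am.
B, merged: 8:10 am-8:45 am, 9:45 am-12:40 pm.
A but not B: 6:05 am-7:05 am, 8:45 am-9:45 am.
B but not A: 8:10 am-8:15 am, 10:20 am-12:40 pm.
Combining gives A △ B.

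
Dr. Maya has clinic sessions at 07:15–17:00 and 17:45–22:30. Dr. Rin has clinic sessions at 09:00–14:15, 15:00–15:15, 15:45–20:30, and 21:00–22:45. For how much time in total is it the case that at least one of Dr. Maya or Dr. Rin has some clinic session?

A ∪ B = 07:15–22:45.
Total: 15 h 30 min.

15 h 30 min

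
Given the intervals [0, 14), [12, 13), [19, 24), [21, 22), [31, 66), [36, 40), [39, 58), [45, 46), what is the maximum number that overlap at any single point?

3

Sweep endpoints in order; track running count of active intervals.
Peak of 3 reached at 39.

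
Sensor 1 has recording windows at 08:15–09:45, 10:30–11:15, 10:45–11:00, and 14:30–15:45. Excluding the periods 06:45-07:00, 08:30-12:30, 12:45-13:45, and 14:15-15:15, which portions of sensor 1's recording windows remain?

Merge the first list: 08:15–09:45, 10:30–11:15, 14:30–15:45.
08:15–09:45 \ B = 08:15–08:30.
10:30–11:15: entirely removed.
14:30–15:45 \ B = 15:15–15:45.

08:15–08:30, 15:15–15:45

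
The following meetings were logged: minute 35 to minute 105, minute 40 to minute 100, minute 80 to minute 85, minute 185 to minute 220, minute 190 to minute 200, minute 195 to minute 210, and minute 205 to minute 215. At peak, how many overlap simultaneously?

3

At minute 80, 3 of the intervals are simultaneously active.
No point has more.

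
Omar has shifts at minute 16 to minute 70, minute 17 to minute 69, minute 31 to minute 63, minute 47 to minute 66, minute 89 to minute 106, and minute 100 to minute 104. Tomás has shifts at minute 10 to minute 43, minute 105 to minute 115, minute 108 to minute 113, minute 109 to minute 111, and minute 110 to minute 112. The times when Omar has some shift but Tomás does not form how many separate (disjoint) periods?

2

A, merged: minute 16 to minute 70, minute 89 to minute 106.
B, merged: minute 10 to minute 43, minute 105 to minute 115.
A \ B = minute 43 to minute 70, minute 89 to minute 105.
That is 2 disjoint pieces.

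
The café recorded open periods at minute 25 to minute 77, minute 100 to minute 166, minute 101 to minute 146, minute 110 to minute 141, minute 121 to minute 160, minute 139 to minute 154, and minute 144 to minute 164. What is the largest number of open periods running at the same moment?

5

At minute 139, 5 of the intervals are simultaneously active.
No point has more.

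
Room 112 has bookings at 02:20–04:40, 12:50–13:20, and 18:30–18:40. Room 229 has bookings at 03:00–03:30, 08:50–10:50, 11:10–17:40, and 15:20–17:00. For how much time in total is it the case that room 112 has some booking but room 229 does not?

2 h

B, merged: 03:00-03:30, 08:50-10:50, 11:10-17:40.
A \ B = 02:20-03:00, 03:30-04:40, 18:30-18:40.
Total: 40 min + 1 h 10 min + 10 min = 2 h.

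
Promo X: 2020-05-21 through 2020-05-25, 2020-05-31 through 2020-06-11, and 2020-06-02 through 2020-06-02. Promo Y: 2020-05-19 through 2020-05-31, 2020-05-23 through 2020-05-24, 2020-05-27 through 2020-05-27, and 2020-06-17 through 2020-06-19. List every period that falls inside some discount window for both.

2020-05-21 through 2020-05-25, 2020-05-31 through 2020-05-31

First set merges to 2020-05-21 through 2020-05-25, 2020-05-31 through 2020-06-11.
Second set merges to 2020-05-19 through 2020-05-31, 2020-06-17 through 2020-06-19.
2020-05-21 through 2020-05-25 ∩ B → 2020-05-21 through 2020-05-25.
2020-05-31 through 2020-06-11 ∩ B → 2020-05-31 through 2020-05-31.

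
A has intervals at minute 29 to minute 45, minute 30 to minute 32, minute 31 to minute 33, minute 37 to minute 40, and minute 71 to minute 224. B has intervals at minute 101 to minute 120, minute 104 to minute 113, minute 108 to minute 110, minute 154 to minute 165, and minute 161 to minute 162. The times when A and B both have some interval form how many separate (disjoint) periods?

2

A, merged: minute 29 to minute 45, minute 71 to minute 224.
B, merged: minute 101 to minute 120, minute 154 to minute 165.
A ∩ B = minute 101 to minute 120, minute 154 to minute 165.
That is 2 disjoint pieces.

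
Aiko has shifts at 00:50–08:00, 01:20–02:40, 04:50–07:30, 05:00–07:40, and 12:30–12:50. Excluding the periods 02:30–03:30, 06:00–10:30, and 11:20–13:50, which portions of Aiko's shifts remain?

A, merged: 00:50–08:00, 12:30–12:50.
00:50–08:00 with B removed leaves 00:50–02:30, 03:30–06:00.
12:30–12:50 lies entirely inside B → drops out.

00:50–02:30, 03:30–06:00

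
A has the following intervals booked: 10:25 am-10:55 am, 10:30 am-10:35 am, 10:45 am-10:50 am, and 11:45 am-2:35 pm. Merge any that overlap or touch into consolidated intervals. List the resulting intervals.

10:30 am-10:35 am overlaps/touches 10:25 am-10:55 am → extend to 10:25 am-10:55 am.
10:45 am-10:50 am overlaps/touches 10:25 am-10:55 am → extend to 10:25 am-10:55 am.
11:45 am-2:35 pm is disjoint → start new block.

10:25 am-10:55 am, 11:45 am-2:35 pm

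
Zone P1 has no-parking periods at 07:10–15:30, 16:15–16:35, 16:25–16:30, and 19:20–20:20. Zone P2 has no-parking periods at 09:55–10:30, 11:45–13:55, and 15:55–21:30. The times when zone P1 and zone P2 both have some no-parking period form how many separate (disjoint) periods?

A, merged: 07:10–15:30, 16:15–16:35, 19:20–20:20.
A ∩ B = 09:55–10:30, 11:45–13:55, 16:15–16:35, 19:20–20:20.
That is 4 disjoint pieces.

4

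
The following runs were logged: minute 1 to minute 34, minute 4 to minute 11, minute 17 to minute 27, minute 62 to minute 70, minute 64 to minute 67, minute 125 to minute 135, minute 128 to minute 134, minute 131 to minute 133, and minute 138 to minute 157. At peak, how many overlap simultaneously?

3

Sweep endpoints in order; track running count of active intervals.
Peak of 3 reached at minute 131.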